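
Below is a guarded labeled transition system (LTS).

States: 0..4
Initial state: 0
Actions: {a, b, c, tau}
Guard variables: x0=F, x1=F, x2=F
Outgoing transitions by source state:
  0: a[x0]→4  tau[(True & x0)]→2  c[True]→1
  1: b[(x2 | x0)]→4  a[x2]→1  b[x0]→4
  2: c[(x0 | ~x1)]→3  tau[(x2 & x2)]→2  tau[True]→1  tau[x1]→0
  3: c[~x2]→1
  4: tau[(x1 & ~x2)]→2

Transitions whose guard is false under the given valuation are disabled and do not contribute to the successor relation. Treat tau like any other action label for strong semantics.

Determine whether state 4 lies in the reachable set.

After dropping false guards: 4 live edges.
depth 0: {0}
depth 1: {1}  now seen {0,1}
R = {0,1}

Answer: UNREACHABLE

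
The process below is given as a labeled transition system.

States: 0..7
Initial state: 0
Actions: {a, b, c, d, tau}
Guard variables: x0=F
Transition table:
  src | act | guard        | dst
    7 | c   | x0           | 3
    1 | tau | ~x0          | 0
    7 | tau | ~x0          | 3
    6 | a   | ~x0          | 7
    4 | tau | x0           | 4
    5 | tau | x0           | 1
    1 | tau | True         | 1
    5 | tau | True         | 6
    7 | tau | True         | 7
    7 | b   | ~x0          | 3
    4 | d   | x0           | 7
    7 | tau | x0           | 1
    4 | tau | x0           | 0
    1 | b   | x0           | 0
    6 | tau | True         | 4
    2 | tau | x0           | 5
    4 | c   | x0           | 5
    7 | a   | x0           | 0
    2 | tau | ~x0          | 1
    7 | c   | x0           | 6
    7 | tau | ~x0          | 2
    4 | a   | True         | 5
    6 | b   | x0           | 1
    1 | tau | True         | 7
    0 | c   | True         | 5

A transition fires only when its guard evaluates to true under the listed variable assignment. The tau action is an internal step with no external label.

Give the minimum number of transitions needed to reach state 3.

Answer: 4

Analysis:
BFS to 3:
  depth 0: {0}
  depth 1: {5}
  depth 2: {6}
  depth 3: {4,7}
  depth 4: {2,3}
first hit 3 at d=4 via c·tau·a·b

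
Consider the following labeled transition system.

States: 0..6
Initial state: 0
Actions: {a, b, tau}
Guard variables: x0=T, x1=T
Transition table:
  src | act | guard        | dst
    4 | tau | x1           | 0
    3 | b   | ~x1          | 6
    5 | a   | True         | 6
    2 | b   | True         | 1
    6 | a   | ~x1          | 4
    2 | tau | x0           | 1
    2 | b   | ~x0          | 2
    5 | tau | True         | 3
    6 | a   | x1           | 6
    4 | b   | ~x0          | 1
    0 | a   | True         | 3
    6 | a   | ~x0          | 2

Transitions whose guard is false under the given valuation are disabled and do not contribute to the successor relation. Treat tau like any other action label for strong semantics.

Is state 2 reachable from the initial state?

After dropping false guards: 7 live edges.
L0 = {0}
L1 = {3}  now seen {0,3}
Reach set: {0,3}

Answer: UNREACHABLE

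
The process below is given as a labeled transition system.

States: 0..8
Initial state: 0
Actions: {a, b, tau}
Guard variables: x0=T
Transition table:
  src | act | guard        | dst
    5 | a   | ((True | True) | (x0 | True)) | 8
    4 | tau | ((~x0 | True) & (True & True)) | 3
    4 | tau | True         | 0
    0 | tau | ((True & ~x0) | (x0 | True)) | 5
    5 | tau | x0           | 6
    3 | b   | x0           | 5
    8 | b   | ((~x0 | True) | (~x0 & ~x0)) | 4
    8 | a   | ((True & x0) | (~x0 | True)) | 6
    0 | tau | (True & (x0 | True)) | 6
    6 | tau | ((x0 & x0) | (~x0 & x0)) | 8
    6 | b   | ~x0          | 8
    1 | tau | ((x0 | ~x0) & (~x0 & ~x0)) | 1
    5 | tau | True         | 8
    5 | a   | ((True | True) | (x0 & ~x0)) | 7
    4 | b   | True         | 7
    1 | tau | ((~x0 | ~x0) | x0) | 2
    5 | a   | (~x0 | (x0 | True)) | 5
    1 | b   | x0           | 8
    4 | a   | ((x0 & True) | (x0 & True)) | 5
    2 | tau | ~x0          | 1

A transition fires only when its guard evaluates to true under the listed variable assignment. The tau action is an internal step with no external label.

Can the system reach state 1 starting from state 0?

Guard filter leaves 17 enabled edge(s).
L0 = {0}
L1 = {5,6}  now seen {0,5,6}
L2 = {7,8}  now seen {0,5,6,7,8}
L3 = {4}  now seen {0,4,5,6,7,8}
L4 = {3}  now seen {0,3,4,5,6,7,8}
Reachable = {0,3,4,5,6,7,8}

Answer: UNREACHABLE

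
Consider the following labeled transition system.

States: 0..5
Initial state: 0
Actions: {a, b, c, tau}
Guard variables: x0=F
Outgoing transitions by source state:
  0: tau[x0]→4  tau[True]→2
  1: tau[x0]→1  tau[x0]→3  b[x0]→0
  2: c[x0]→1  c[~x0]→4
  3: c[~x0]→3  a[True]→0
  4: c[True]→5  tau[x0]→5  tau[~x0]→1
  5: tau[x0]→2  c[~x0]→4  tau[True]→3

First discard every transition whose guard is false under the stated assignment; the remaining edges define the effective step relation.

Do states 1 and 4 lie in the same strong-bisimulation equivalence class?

Refine partition for ~:
  π0 = {{0,1,2,3,4,5}}
  π1 = {{0},{1},{2},{3},{4,5}}
  π2 = {{0},{1},{2},{3},{4},{5}}
6 equivalence class(es) (converged in 3)
[1]={1}  [4]={4}

Answer: NOT BISIMILAR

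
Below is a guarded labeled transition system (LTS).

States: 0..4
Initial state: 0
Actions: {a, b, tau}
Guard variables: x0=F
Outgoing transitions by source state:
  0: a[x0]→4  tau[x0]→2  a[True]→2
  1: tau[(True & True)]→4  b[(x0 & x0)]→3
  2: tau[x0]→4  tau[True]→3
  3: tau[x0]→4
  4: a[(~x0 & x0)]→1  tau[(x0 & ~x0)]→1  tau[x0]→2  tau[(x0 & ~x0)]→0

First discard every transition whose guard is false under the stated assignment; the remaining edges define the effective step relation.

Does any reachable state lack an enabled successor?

Reach set: {0,2,3}
  0: a→2  [1 out]
  2: tau→3  [1 out]
  3: ∅  [no exit]
witness 3: a·tau

Answer: DEADLOCK at state 3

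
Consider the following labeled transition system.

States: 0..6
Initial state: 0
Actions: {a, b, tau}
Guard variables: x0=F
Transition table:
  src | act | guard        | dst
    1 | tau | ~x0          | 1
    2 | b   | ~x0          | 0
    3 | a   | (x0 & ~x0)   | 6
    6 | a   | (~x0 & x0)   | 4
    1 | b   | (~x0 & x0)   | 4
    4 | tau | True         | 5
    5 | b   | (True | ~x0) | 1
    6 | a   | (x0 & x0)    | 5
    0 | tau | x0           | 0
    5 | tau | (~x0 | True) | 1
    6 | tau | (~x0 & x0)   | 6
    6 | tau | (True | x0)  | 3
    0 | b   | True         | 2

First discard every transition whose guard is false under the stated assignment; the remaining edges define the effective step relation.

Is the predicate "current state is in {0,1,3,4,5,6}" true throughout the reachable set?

Inv-set: {0,1,3,4,5,6}
Reach set: {0,2}
  0: ok
  2: outside
reach 2 via b — violates

Answer: INVARIANT VIOLATED at state 2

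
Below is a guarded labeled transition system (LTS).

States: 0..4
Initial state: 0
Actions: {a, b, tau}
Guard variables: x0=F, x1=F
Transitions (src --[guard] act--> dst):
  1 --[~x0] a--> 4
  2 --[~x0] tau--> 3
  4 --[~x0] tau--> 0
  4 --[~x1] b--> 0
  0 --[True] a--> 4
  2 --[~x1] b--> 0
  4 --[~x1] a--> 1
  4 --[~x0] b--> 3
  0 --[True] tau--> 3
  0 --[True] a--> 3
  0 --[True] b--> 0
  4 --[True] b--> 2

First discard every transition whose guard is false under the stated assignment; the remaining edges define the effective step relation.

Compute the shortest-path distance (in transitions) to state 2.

Answer: 2

Analysis:
Breadth-first toward 2:
  Layer 0: {0}
  Layer 1: {3,4}
  Layer 2: {1,2}
depth(2)=2, e.g. a·b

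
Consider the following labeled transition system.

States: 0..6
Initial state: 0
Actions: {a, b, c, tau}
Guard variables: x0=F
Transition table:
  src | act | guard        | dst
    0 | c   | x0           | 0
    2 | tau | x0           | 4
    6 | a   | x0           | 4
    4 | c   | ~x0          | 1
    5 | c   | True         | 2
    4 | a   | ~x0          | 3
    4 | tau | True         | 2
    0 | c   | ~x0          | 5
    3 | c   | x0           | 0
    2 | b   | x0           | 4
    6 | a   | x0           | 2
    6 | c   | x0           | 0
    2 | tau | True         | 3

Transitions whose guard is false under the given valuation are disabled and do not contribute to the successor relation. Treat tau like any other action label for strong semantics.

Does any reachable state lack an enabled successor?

R = {0,2,3,5}
  0: c→5  [deg 1]
  2: tau→3  [deg 1]
  3: ∅  [no exit]
  5: c→2  [deg 1]
witness 3: c·c·tau

Answer: DEADLOCK at state 3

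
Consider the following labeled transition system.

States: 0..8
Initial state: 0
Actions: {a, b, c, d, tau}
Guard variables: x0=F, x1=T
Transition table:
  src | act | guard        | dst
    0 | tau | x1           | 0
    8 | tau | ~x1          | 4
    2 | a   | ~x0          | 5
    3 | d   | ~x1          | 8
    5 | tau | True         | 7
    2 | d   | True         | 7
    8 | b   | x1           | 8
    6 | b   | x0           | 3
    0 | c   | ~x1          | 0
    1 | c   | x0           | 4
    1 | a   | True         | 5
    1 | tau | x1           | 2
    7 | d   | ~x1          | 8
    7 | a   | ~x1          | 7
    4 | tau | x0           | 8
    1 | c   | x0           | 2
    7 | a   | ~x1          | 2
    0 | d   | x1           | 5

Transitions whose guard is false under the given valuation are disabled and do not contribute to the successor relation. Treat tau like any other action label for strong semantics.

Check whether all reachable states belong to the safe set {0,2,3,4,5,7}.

Allowed set {0,2,3,4,5,7}
R = {0,5,7}
  0: ok
  5: ok
  7: ok

Answer: INVARIANT HOLDS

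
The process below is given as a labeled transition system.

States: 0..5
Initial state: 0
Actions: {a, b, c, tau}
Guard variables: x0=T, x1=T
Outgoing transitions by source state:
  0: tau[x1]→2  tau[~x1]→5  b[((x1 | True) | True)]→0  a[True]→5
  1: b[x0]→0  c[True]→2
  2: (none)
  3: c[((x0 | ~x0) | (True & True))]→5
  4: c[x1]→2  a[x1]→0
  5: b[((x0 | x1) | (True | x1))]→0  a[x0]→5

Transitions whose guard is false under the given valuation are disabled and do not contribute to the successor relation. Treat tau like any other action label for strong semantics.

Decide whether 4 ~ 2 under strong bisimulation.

Answer: NOT BISIMILAR

Working:
Compute ~ classes (split until stable):
  round 0: {{0,1,2,3,4,5}}
  round 1: {{0},{1},{2},{3},{4},{5}}
stable after 2 split(s): 6 block(s)
[4]={4}  [2]={2}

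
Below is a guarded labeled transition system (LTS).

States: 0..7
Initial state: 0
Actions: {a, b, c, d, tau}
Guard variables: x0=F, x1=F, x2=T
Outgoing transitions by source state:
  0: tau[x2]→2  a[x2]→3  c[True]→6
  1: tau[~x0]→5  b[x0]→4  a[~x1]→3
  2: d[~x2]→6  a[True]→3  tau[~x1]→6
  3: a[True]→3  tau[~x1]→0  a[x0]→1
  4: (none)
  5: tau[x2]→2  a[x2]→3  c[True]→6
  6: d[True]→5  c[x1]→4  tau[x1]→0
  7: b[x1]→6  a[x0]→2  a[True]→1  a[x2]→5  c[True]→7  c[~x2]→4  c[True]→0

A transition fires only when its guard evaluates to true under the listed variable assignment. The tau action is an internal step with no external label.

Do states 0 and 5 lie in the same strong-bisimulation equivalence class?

Answer: BISIMILAR

Working:
Refine partition for ~:
  round 0: {{0,1,2,3,4,5,6,7}}
  round 1: {{0,5},{1,2,3},{4},{6},{7}}
  round 2: {{0,5},{1,3},{2},{4},{6},{7}}
Fixed point at round 3; 6 class(es).
class of 0: {0,5}; class of 5: {0,5}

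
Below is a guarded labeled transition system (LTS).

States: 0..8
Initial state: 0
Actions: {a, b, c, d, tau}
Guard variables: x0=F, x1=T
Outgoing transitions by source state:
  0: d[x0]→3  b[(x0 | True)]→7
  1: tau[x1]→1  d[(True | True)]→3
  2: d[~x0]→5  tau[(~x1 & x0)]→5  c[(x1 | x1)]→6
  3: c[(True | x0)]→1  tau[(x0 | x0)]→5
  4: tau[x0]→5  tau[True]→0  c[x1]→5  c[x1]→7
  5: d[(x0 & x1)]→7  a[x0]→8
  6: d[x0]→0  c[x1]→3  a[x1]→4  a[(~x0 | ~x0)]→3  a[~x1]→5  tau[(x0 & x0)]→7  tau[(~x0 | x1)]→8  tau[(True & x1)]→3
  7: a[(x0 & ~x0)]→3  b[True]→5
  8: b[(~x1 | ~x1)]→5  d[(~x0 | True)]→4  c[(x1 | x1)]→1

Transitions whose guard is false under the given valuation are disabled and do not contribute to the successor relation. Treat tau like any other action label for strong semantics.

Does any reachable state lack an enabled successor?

R = {0,5,7}
  0: b→7  [deg 1]
  5: ∅  [STUCK]
  7: b→5  [deg 1]
trace reaching 5: b·b

Answer: DEADLOCK at state 5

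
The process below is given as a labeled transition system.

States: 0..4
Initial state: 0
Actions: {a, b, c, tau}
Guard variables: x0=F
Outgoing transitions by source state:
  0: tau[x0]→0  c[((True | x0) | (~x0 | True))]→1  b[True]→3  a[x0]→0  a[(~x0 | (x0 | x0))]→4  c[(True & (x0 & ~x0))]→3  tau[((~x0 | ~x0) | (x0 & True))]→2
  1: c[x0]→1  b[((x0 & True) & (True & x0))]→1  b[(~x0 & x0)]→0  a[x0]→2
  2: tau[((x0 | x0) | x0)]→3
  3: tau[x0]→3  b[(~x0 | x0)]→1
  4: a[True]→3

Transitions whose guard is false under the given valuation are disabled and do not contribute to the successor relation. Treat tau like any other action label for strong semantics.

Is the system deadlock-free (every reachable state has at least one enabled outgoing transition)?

Answer: DEADLOCK at state 1

Trace:
R = {0,1,2,3,4}
  0: a→4  b→3  c→1  tau→2  [4 out]
  1: ∅  [deadlock]
  2: ∅  [deadlock]
  3: b→1  [1 out]
  4: a→3  [1 out]
trace reaching 1: c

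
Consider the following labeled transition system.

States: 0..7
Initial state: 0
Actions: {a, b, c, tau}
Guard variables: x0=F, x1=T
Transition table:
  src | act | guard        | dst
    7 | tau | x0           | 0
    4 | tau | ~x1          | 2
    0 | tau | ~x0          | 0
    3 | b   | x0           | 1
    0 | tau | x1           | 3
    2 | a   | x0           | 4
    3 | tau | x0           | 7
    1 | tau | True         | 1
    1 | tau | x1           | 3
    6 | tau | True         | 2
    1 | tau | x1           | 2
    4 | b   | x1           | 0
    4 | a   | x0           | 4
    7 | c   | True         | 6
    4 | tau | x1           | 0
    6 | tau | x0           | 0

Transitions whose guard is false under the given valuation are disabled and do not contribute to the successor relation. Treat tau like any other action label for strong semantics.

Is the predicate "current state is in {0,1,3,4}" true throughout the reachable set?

Answer: INVARIANT HOLDS

Working:
Allowed set {0,1,3,4}
R = {0,3}
  0: ok
  3: ok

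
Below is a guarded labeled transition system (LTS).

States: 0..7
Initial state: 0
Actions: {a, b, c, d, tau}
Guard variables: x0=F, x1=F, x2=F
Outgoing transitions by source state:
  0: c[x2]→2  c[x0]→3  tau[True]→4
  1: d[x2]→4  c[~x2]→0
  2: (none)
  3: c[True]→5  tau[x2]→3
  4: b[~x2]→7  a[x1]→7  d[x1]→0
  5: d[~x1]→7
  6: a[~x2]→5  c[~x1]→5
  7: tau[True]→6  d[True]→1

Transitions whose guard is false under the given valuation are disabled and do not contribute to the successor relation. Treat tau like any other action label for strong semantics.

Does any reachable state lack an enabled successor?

Answer: DEADLOCK-FREE

Working:
R = {0,1,4,5,6,7}
  0: tau→4  [1 exit(s)]
  1: c→0  [1 exit(s)]
  4: b→7  [1 exit(s)]
  5: d→7  [1 exit(s)]
  6: a→5  c→5  [2 exit(s)]
  7: d→1  tau→6  [2 exit(s)]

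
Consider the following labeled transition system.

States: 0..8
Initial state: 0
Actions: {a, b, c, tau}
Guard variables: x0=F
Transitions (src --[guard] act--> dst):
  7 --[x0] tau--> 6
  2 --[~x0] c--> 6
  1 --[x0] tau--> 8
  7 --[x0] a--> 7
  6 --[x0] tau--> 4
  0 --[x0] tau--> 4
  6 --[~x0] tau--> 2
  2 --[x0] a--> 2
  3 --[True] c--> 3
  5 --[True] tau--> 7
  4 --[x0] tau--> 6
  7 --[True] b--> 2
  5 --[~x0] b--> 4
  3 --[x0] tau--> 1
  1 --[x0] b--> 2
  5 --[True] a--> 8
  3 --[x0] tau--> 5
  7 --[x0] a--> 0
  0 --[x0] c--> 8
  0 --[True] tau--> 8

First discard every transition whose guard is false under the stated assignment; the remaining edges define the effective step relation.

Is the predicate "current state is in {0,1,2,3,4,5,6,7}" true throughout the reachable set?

Answer: INVARIANT VIOLATED at state 8

Working:
Inv-set: {0,1,2,3,4,5,6,7}
Reach set: {0,8}
  0: safe
  8: VIOLATES
witness against invariant: tau → 8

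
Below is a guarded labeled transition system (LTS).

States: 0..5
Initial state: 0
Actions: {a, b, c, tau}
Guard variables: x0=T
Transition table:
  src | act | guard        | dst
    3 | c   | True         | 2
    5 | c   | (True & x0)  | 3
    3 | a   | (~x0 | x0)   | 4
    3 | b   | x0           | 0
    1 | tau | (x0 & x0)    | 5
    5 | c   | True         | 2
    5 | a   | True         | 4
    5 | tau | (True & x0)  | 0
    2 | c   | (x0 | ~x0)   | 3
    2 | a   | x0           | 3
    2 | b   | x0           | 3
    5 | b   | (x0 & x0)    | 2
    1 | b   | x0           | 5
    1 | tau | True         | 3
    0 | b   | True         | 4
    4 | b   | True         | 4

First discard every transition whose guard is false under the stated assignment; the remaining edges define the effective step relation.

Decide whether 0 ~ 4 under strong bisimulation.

Compute ~ classes (split until stable):
  P[0] = {{0,1,2,3,4,5}}
  P[1] = {{0,4},{1},{2,3},{5}}
  P[2] = {{0,4},{1},{2},{3},{5}}
stable after 3 split(s): 5 block(s)
0∈{0,4}, 4∈{0,4}

Answer: BISIMILAR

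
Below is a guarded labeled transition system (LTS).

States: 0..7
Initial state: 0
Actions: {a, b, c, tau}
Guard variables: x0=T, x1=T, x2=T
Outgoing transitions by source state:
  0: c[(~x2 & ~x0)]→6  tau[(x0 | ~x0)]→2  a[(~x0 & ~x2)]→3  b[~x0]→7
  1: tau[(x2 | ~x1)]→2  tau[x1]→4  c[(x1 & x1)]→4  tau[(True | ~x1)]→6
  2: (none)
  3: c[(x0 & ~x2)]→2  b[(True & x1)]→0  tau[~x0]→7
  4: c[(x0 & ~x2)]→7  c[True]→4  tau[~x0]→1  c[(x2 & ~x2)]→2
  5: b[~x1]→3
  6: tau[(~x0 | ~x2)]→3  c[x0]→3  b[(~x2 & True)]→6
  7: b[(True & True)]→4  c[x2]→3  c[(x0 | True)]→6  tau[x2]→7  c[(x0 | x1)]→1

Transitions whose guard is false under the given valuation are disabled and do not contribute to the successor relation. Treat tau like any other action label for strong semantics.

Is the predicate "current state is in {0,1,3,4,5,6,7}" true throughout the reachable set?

Answer: INVARIANT VIOLATED at state 2

Working:
Safe = {0,1,3,4,5,6,7}
Reach set: {0,2}
  0: safe
  2: outside
reach 2 via tau — violates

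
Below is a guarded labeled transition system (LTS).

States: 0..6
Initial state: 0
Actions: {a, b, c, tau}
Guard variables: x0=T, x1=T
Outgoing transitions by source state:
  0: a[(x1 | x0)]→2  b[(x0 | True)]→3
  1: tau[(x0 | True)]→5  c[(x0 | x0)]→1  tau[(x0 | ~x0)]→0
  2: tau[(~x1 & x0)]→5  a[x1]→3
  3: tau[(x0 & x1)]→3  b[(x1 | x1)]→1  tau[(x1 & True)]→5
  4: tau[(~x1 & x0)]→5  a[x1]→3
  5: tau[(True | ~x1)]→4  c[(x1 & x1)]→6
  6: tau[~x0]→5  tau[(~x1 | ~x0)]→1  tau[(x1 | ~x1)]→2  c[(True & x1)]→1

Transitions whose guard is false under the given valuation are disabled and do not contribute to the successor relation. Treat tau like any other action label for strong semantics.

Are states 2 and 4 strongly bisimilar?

Answer: BISIMILAR

Working:
Refine partition for ~:
  round 0: {{0,1,2,3,4,5,6}}
  round 1: {{0},{1,5,6},{2,4},{3}}
  round 2: {{0},{1},{2,4},{3},{5,6}}
  round 3: {{0},{1},{2,4},{3},{5},{6}}
stable after 4 split(s): 6 block(s)
[2]={2,4}  [4]={2,4}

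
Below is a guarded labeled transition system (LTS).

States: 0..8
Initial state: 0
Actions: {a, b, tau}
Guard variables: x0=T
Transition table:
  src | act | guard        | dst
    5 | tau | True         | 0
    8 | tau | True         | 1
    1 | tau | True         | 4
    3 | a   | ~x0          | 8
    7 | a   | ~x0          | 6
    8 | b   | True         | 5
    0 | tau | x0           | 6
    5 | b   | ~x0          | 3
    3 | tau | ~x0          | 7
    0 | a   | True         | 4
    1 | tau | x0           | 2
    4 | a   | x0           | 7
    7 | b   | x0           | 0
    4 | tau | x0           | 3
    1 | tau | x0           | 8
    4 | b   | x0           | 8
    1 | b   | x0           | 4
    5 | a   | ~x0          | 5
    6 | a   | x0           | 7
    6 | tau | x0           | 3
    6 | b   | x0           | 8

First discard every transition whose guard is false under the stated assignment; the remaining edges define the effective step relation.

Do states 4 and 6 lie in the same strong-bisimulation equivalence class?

Answer: BISIMILAR

Trace:
Bisimulation quotient by refinement:
  round 0: {{0,1,2,3,4,5,6,7,8}}
  round 1: {{0},{1,8},{2,3},{4,6},{5},{7}}
  round 2: {{0},{1},{2,3},{4,6},{5},{7},{8}}
7 equivalence class(es) (converged in 3)
class of 4: {4,6}; class of 6: {4,6}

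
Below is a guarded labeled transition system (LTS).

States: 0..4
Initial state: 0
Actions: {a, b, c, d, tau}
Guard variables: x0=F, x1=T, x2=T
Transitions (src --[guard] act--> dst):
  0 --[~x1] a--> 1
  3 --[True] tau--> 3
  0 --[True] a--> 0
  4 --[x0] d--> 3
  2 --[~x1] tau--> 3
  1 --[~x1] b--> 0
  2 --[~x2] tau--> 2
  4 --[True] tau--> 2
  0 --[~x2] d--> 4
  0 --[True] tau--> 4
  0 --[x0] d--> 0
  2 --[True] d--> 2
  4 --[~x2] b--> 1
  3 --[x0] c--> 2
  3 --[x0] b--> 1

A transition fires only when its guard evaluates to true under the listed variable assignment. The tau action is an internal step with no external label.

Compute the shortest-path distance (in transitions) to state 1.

BFS to 1:
  Layer 0: {0}
  Layer 1: {4}
  Layer 2: {2}
1 never appears.

Answer: UNREACHABLE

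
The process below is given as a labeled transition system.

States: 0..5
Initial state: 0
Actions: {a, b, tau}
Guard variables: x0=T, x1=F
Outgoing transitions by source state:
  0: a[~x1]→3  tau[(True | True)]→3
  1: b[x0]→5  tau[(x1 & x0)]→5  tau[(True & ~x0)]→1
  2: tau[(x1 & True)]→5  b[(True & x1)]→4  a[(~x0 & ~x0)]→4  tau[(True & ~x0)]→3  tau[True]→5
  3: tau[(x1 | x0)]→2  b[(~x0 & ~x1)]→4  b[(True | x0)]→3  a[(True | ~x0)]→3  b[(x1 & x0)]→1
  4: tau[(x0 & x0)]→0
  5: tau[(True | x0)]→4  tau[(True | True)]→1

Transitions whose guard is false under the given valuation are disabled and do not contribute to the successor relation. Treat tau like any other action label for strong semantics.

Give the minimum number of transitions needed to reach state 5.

Answer: 3

Trace:
Layered search for 5:
  L0 = {0}
  L1 = {3}
  L2 = {2}
  L3 = {5}
5 enters at depth 3; path a·tau·tau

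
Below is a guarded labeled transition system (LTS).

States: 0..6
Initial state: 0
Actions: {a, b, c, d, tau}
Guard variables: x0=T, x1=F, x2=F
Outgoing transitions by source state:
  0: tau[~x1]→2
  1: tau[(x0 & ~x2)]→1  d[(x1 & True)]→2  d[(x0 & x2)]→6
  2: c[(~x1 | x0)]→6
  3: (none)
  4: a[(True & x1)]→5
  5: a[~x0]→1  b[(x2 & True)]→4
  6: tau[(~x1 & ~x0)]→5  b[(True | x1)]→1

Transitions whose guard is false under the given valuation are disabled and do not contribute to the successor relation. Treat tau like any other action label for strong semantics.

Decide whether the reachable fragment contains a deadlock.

Answer: DEADLOCK-FREE

Working:
Reachable = {0,1,2,6}
  0: tau→2  [1 out]
  1: tau→1  [1 out]
  2: c→6  [1 out]
  6: b→1  [1 out]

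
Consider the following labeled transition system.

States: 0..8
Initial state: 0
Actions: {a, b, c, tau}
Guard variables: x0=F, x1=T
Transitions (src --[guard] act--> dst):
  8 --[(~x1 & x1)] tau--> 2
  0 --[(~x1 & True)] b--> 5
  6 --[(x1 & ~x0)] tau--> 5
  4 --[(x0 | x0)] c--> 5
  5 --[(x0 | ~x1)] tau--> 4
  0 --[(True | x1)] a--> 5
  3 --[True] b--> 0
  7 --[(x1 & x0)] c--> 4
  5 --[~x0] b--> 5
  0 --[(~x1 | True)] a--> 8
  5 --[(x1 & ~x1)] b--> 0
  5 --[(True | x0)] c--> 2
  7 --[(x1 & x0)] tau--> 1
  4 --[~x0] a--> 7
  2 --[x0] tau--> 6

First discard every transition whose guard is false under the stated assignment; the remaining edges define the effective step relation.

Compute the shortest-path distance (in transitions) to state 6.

Breadth-first toward 6:
  Layer 0: {0}
  Layer 1: {5,8}
  Layer 2: {2}
6 never appears.

Answer: UNREACHABLE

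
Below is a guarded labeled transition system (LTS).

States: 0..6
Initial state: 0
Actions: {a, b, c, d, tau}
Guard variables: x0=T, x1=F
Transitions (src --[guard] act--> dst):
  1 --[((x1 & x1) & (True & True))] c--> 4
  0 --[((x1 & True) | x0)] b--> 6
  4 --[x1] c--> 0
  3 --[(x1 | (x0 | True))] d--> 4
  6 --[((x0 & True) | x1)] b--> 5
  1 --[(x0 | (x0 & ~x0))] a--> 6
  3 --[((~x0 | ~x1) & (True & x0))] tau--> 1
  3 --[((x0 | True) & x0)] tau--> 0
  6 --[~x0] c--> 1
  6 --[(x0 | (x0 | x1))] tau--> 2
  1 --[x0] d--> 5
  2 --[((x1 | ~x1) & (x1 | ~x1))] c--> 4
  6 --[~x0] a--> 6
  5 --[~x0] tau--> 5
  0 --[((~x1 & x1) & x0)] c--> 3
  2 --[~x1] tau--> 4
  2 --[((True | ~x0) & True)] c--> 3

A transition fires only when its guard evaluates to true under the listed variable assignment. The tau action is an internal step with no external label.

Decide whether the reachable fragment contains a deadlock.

Answer: DEADLOCK at state 4

Trace:
Reach set: {0,1,2,3,4,5,6}
  0: b→6  [deg 1]
  1: a→6  d→5  [deg 2]
  2: c→3  c→4  tau→4  [deg 3]
  3: d→4  tau→0  tau→1  [deg 3]
  4: ∅  [STUCK]
  5: ∅  [STUCK]
  6: b→5  tau→2  [deg 2]
Path to 4: b·tau·c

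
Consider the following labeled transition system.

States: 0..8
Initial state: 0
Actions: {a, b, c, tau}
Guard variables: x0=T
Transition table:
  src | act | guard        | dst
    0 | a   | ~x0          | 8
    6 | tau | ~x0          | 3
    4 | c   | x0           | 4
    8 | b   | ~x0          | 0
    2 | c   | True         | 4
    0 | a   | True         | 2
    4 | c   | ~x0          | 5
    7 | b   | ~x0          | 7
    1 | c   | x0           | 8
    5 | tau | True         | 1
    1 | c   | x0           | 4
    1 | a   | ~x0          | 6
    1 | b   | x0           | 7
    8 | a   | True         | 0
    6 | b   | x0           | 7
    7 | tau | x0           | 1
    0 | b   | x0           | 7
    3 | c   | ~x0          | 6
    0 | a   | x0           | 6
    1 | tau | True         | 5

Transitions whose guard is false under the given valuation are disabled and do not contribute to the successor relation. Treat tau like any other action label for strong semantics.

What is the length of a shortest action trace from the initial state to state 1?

Answer: 2

Trace:
Layered search for 1:
  Layer 0: {0}
  Layer 1: {2,6,7}
  Layer 2: {1,4}
first hit 1 at d=2 via b·tau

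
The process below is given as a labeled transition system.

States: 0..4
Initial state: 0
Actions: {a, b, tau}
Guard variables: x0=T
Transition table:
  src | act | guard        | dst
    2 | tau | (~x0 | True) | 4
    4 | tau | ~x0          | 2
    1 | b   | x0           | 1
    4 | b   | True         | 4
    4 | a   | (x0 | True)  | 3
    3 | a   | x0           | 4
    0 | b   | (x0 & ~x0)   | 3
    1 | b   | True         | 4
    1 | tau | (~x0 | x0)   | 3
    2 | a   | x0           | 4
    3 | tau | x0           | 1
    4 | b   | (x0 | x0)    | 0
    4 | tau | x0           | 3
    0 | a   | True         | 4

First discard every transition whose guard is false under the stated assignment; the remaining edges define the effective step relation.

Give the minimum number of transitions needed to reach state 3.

Breadth-first toward 3:
  Layer 0: {0}
  Layer 1: {4}
  Layer 2: {3}
3 enters at depth 2; path a·a

Answer: 2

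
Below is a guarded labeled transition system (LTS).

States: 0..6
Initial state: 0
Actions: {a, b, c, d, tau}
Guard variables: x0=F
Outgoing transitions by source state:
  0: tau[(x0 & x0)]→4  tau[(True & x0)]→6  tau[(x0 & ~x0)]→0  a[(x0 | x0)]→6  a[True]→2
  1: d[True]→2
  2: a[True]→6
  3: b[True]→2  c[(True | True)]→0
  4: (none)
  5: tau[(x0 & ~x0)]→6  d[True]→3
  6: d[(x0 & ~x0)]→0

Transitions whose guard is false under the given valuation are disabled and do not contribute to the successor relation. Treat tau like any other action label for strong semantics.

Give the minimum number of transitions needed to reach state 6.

Answer: 2

Working:
Breadth-first toward 6:
  L0 = {0}
  L1 = {2}
  L2 = {6}
6 enters at depth 2; path a·a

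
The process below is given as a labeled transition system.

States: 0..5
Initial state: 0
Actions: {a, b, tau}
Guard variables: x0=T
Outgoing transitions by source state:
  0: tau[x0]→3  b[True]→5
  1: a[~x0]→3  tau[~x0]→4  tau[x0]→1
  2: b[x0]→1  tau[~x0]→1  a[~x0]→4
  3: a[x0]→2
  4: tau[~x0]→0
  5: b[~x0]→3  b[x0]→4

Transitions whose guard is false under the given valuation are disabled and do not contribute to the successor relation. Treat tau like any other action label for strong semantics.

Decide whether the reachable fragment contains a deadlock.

R = {0,1,2,3,4,5}
  0: b→5  tau→3  [deg 2]
  1: tau→1  [deg 1]
  2: b→1  [deg 1]
  3: a→2  [deg 1]
  4: ∅  [no exit]
  5: b→4  [deg 1]
Path to 4: b·b

Answer: DEADLOCK at state 4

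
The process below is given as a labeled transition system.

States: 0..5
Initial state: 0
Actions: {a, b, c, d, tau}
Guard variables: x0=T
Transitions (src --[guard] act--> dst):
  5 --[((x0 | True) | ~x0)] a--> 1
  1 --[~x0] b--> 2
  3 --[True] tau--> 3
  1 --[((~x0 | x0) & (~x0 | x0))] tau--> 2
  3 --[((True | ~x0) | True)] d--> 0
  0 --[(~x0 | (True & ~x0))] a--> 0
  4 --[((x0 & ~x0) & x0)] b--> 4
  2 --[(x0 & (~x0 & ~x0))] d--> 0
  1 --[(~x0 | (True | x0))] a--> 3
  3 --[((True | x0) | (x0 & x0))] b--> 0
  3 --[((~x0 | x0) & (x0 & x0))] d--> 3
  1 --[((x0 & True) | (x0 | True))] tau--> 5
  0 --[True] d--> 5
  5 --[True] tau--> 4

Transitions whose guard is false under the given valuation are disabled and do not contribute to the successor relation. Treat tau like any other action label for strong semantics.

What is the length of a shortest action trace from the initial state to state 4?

Answer: 2

Trace:
Layered search for 4:
  L0 = {0}
  L1 = {5}
  L2 = {1,4}
depth(4)=2, e.g. d·tau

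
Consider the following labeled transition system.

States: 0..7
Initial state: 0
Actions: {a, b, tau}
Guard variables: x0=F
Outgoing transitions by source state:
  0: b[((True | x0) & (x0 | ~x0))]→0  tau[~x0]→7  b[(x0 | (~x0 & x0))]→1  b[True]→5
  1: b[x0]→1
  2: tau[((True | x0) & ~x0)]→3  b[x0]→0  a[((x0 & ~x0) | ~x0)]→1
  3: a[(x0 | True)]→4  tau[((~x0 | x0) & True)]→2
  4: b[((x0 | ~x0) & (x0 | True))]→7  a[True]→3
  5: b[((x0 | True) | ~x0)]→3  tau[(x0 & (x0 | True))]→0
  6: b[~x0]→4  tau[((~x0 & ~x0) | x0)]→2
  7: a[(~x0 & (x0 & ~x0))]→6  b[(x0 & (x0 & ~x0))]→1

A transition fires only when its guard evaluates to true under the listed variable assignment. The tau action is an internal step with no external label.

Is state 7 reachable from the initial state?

Answer: REACHABLE

Working:
12 transition(s) survive guard evaluation.
Layer 0: {0}
Layer 1: {5,7}  total {0,5,7}
Layer 2: {3}  total {0,3,5,7}
Layer 3: {2,4}  total {0,2,3,4,5,7}
Layer 4: {1}  total {0,1,2,3,4,5,7}
R = {0,1,2,3,4,5,7}
trace reaching 7: tau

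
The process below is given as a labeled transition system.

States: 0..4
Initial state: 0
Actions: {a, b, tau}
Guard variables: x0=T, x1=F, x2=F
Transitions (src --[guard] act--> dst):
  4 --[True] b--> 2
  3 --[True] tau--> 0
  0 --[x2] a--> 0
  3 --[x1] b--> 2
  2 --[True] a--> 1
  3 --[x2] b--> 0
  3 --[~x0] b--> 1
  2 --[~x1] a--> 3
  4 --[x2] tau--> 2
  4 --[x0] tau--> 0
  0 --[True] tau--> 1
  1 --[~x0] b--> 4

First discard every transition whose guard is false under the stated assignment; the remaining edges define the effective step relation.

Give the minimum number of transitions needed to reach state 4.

Answer: UNREACHABLE

Working:
BFS to 4:
  Layer 0: {0}
  Layer 1: {1}
4 never appears.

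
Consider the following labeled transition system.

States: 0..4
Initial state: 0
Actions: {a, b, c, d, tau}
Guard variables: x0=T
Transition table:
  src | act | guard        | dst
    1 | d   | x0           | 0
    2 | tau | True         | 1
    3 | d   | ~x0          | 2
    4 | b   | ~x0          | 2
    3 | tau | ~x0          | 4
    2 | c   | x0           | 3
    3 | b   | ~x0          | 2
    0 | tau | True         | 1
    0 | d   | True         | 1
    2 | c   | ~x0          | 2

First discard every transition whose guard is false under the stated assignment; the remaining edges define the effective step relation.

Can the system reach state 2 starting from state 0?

Answer: UNREACHABLE

Working:
Guard filter leaves 5 enabled edge(s).
Layer 0: {0}
Layer 1: {1}  total {0,1}
Reachable = {0,1}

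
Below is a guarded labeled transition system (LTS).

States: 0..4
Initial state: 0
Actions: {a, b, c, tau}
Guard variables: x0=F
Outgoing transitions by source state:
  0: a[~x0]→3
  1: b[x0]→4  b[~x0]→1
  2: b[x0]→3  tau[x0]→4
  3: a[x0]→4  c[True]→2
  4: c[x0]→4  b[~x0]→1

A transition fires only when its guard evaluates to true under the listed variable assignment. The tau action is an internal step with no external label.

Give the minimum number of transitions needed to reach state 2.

Answer: 2

Working:
Layered search for 2:
  Layer 0: {0}
  Layer 1: {3}
  Layer 2: {2}
depth(2)=2, e.g. a·c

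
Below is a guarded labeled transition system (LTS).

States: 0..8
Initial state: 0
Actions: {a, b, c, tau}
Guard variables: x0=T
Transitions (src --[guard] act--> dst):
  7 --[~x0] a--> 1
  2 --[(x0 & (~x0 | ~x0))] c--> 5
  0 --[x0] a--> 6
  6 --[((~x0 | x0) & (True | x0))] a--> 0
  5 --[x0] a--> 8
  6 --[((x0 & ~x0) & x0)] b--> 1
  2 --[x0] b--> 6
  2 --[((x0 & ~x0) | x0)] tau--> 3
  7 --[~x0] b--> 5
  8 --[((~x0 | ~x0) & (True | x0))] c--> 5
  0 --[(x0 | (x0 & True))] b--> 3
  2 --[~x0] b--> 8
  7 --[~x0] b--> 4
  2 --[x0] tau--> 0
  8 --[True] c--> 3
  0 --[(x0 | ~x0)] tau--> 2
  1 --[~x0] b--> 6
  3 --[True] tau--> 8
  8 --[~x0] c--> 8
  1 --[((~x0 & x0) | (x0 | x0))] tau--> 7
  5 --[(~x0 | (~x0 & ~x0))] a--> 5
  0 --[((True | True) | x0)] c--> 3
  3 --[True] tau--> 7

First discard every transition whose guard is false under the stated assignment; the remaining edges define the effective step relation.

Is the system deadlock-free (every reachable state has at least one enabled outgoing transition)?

Reach set: {0,2,3,6,7,8}
  0: a→6  b→3  c→3  tau→2  [4 out]
  2: b→6  tau→0  tau→3  [3 out]
  3: tau→7  tau→8  [2 out]
  6: a→0  [1 out]
  7: ∅  [no exit]
  8: c→3  [1 out]
witness 7: b·tau

Answer: DEADLOCK at state 7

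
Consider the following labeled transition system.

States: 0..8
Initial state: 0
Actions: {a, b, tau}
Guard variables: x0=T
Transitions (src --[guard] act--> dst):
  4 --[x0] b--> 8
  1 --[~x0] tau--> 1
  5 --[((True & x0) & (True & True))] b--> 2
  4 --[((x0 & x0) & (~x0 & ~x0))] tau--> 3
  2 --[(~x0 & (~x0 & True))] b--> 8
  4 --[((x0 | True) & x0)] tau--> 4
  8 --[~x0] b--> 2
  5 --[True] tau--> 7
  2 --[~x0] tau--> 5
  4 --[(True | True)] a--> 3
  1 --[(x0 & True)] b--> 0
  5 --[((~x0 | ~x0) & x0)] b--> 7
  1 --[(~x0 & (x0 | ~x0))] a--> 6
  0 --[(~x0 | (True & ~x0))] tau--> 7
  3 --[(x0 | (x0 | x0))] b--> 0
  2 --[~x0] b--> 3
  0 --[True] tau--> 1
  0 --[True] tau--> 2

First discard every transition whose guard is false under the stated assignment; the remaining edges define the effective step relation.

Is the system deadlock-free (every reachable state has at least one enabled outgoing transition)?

Reachable = {0,1,2}
  0: tau→1  tau→2  [2 out]
  1: b→0  [1 out]
  2: ∅  [no exit]
Path to 2: tau

Answer: DEADLOCK at state 2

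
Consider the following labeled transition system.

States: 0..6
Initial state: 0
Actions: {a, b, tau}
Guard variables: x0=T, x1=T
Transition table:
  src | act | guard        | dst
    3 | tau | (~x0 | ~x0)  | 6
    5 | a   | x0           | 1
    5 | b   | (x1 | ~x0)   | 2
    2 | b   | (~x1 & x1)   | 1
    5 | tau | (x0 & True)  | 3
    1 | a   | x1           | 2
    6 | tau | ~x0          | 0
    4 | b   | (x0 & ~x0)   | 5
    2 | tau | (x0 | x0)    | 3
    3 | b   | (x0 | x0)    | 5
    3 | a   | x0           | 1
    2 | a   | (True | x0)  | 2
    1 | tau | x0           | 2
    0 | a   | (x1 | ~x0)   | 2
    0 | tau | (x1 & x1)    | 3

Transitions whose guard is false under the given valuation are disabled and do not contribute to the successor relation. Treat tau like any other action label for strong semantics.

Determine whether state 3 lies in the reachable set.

Answer: REACHABLE

Analysis:
Guard filter leaves 11 enabled edge(s).
Layer 0: {0}
Layer 1: {2,3}  cumulative {0,2,3}
Layer 2: {1,5}  cumulative {0,1,2,3,5}
Reachable = {0,1,2,3,5}
trace reaching 3: tau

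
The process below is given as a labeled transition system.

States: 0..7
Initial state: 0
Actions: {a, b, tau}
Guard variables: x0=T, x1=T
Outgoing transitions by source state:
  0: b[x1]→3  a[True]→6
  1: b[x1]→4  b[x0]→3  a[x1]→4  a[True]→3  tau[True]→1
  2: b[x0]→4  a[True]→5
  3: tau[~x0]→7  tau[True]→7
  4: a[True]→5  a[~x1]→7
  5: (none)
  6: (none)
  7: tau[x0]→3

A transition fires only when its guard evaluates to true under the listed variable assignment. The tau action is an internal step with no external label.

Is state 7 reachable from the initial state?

Guard filter leaves 12 enabled edge(s).
depth 0: {0}
depth 1: {3,6}  total {0,3,6}
depth 2: {7}  total {0,3,6,7}
Reach set: {0,3,6,7}
trace reaching 7: b·tau

Answer: REACHABLE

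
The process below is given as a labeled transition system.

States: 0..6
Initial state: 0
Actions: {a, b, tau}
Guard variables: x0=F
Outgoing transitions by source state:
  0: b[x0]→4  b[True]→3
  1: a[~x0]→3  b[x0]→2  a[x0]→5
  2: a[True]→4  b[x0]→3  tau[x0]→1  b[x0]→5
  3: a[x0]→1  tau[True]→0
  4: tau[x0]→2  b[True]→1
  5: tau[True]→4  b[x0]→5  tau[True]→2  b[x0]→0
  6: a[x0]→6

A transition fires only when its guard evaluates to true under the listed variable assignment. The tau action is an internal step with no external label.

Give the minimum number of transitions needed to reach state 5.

Breadth-first toward 5:
  Layer 0: {0}
  Layer 1: {3}
5 never appears.

Answer: UNREACHABLE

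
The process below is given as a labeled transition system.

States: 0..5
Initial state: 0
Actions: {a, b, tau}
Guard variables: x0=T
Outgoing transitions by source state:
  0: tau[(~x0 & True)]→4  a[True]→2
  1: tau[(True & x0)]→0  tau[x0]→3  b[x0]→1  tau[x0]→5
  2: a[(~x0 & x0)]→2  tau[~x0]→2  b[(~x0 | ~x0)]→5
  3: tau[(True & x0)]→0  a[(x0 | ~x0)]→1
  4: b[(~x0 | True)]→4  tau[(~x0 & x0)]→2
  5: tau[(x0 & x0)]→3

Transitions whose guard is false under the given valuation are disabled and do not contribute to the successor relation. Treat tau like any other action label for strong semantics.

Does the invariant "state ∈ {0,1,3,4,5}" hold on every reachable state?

Answer: INVARIANT VIOLATED at state 2

Analysis:
Allowed set {0,1,3,4,5}
R = {0,2}
  0: ok
  2: outside
counterexample path to 2: a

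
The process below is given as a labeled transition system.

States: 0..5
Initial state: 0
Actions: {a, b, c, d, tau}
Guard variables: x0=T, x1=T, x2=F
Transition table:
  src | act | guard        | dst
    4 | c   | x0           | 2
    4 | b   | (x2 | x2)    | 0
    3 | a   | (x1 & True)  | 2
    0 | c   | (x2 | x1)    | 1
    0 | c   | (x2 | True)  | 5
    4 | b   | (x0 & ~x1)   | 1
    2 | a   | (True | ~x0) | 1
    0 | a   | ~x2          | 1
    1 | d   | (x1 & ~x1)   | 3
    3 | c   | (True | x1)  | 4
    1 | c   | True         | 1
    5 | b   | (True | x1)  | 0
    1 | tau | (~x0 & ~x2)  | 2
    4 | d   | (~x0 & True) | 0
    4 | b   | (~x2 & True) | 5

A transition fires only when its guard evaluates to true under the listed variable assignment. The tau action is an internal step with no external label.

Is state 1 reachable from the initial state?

Guard filter leaves 10 enabled edge(s).
depth 0: {0}
depth 1: {1,5}  cumulative {0,1,5}
Reachable = {0,1,5}
trace reaching 1: c

Answer: REACHABLE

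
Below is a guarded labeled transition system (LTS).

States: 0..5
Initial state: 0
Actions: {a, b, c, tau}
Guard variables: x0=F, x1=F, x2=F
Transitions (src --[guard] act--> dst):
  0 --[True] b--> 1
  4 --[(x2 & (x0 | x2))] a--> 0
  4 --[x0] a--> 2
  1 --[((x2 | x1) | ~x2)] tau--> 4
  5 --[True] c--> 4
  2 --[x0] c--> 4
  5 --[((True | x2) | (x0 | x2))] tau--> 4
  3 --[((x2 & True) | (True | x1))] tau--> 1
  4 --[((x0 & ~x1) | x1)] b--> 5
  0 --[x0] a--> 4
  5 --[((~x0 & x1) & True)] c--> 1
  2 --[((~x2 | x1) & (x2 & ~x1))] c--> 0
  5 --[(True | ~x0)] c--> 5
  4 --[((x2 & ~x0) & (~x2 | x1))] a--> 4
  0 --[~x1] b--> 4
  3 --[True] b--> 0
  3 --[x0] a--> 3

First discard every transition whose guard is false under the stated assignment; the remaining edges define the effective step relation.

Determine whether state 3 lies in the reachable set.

8 transition(s) survive guard evaluation.
L0 = {0}
L1 = {1,4}  now seen {0,1,4}
R = {0,1,4}

Answer: UNREACHABLE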